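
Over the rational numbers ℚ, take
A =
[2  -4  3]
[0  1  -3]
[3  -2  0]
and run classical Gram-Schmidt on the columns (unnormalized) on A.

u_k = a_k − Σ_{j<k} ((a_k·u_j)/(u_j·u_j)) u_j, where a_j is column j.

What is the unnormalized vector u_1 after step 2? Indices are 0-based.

Step 1: u_0 = a_0 = (2, 0, 3).
Step 2: u_1 = a_1 − (-14/13)·u_0 = (-24/13, 1, 16/13).

u_1 = (-24/13, 1, 16/13)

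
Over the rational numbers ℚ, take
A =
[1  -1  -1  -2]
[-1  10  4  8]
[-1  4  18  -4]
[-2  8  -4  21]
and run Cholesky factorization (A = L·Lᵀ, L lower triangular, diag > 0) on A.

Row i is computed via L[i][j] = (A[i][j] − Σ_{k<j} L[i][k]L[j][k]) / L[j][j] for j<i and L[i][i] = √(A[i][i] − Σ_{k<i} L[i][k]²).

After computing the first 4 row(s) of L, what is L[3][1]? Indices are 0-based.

Step 1: L[0][0] = √(1) = 1.
  L[1][0] = (-1) / L[0][0] = -1.
Step 2: L[1][1] = √(9) = 3.
  L[2][0] = (-1) / L[0][0] = -1.
  L[2][1] = (3) / L[1][1] = 1.
Step 3: L[2][2] = √(16) = 4.
  L[3][0] = (-2) / L[0][0] = -2.
  L[3][1] = (6) / L[1][1] = 2.
  L[3][2] = (-8) / L[2][2] = -2.
Step 4: L[3][3] = √(9) = 3.

L[3][1] = 2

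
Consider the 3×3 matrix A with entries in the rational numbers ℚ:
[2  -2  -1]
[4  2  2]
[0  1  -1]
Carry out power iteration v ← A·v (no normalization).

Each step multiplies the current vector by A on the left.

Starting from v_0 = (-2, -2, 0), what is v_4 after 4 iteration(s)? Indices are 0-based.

v_4 = (198, 492, 46)

v_0 = (-2, -2, 0).
v_1 = A·v_0 = (0, -12, -2).
v_2 = A·v_1 = (26, -28, -10).
v_3 = A·v_2 = (118, 28, -18).
v_4 = A·v_3 = (198, 492, 46).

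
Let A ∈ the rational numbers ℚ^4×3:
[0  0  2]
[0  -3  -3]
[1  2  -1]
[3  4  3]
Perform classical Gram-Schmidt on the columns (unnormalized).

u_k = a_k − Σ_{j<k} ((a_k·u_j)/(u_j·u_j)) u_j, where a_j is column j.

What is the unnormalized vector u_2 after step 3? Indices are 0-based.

u_2 = (2, -24/47, -108/47, 36/47)

Step 1: u_0 = a_0 = (0, 0, 1, 3).
Step 2: u_1 = a_1 − (7/5)·u_0 = (0, -3, 3/5, -1/5).
Step 3: u_2 = a_2 − (4/5)·u_0 − (39/47)·u_1 = (2, -24/47, -108/47, 36/47).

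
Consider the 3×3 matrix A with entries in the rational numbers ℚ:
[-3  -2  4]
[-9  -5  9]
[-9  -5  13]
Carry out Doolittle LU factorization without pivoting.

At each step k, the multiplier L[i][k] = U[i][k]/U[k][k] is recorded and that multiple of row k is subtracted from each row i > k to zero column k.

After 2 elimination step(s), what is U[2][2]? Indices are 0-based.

U[2][2] = 4

k=0: U[0][0]=-3
  eliminate (1,0): mult=3, new row 1: (0, 1, -3); set L[1][0]=3
  eliminate (2,0): mult=3, new row 2: (0, 1, 1); set L[2][0]=3
k=1: U[1][1]=1
  eliminate (2,1): mult=1, new row 2: (0, 0, 4); set L[2][1]=1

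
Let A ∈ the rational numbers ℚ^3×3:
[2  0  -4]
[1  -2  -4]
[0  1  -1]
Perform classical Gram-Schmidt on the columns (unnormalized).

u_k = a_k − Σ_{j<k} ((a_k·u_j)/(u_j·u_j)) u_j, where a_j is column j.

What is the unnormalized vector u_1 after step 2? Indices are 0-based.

u_1 = (4/5, -8/5, 1)

Step 1: u_0 = a_0 = (2, 1, 0).
Step 2: u_1 = a_1 − (-2/5)·u_0 = (4/5, -8/5, 1).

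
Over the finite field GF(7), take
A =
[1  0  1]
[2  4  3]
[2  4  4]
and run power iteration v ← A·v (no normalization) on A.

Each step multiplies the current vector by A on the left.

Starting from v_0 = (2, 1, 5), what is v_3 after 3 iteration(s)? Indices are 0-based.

v_0 = (2, 1, 5).
v_1 = A·v_0 = (0, 2, 0).
v_2 = A·v_1 = (0, 1, 1).
v_3 = A·v_2 = (1, 0, 1).

v_3 = (1, 0, 1)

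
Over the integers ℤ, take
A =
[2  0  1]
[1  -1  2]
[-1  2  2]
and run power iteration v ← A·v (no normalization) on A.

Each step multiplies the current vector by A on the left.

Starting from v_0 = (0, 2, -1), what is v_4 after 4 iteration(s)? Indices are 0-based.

v_0 = (0, 2, -1).
v_1 = A·v_0 = (-1, -4, 2).
v_2 = A·v_1 = (0, 7, -3).
v_3 = A·v_2 = (-3, -13, 8).
v_4 = A·v_3 = (2, 26, -7).

v_4 = (2, 26, -7)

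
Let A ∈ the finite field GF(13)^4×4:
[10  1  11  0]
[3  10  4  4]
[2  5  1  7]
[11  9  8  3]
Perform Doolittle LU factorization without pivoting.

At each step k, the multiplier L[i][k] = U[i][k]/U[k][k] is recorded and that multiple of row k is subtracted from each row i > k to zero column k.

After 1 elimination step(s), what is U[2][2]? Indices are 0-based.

U[2][2] = 4

Step 1: pivot at (0,0) is 10.
  row1 ← row1 − (12)·row0  ⇒  L[1][0]=12, U row1=(0, 11, 2, 4)
  row2 ← row2 − (8)·row0  ⇒  L[2][0]=8, U row2=(0, 10, 4, 7)
  row3 ← row3 − (5)·row0  ⇒  L[3][0]=5, U row3=(0, 4, 5, 3)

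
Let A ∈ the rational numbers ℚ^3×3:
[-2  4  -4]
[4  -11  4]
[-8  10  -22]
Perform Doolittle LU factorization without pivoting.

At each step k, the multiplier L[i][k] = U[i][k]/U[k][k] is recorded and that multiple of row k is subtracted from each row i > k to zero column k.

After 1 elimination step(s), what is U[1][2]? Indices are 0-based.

Step 1: pivot at (0,0) is -2.
  row1 ← row1 − (-2)·row0  ⇒  L[1][0]=-2, U row1=(0, -3, -4)
  row2 ← row2 − (4)·row0  ⇒  L[2][0]=4, U row2=(0, -6, -6)

U[1][2] = -4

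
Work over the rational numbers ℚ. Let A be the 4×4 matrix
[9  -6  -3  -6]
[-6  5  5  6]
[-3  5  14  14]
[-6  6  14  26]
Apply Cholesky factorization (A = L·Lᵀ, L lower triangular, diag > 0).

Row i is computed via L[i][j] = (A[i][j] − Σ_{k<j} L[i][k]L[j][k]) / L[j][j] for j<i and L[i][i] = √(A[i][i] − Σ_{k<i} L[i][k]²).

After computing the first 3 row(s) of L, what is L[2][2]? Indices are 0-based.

L[2][2] = 2

Step 1: L[0][0] = √(9) = 3.
  L[1][0] = (-6) / L[0][0] = -2.
Step 2: L[1][1] = √(1) = 1.
  L[2][0] = (-3) / L[0][0] = -1.
  L[2][1] = (3) / L[1][1] = 3.
Step 3: L[2][2] = √(4) = 2.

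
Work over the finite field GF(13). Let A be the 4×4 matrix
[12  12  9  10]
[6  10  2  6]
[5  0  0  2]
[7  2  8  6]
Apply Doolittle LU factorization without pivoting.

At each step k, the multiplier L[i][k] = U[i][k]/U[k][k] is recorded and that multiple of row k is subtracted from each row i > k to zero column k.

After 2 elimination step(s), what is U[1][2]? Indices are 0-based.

k=0: U[0][0]=12
  eliminate (1,0): mult=7, new row 1: (0, 4, 4, 1); set L[1][0]=7
  eliminate (2,0): mult=8, new row 2: (0, 8, 6, 0); set L[2][0]=8
  eliminate (3,0): mult=6, new row 3: (0, 8, 6, 11); set L[3][0]=6
k=1: U[1][1]=4
  eliminate (2,1): mult=2, new row 2: (0, 0, 11, 11); set L[2][1]=2
  eliminate (3,1): mult=2, new row 3: (0, 0, 11, 9); set L[3][1]=2

U[1][2] = 4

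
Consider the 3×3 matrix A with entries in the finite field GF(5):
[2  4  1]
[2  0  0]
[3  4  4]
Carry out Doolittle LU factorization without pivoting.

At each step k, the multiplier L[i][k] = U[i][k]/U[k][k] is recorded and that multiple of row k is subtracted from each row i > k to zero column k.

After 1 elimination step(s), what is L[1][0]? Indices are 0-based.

k=0: U[0][0]=2
  eliminate (1,0): mult=1, new row 1: (0, 1, 4); set L[1][0]=1
  eliminate (2,0): mult=4, new row 2: (0, 3, 0); set L[2][0]=4

L[1][0] = 1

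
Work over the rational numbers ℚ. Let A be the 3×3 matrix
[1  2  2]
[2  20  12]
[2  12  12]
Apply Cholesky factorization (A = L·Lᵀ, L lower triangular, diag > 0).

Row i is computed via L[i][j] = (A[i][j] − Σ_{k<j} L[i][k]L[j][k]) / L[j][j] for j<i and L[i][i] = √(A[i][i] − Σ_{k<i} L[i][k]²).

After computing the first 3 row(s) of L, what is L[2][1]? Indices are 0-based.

Step 1: L[0][0] = √(1) = 1.
  L[1][0] = (2) / L[0][0] = 2.
Step 2: L[1][1] = √(16) = 4.
  L[2][0] = (2) / L[0][0] = 2.
  L[2][1] = (8) / L[1][1] = 2.
Step 3: L[2][2] = √(4) = 2.

L[2][1] = 2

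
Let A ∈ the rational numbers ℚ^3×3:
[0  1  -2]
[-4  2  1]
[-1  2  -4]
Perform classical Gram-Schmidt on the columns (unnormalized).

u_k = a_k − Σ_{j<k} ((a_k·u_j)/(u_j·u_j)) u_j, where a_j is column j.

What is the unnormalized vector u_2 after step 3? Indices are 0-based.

Step 1: u_0 = a_0 = (0, -4, -1).
Step 2: u_1 = a_1 − (-10/17)·u_0 = (1, -6/17, 24/17).
Step 3: u_2 = a_2 − (0)·u_0 − (-136/53)·u_1 = (30/53, 5/53, -20/53).

u_2 = (30/53, 5/53, -20/53)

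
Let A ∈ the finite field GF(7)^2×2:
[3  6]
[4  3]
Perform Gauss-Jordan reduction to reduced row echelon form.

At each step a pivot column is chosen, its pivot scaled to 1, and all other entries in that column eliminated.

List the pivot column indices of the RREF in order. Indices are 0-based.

pivot columns: 0, 1

step 1: normalize row 0 (÷3) = (1, 2)
  row 1: subtract 4×row0 = (0, 2)
step 2: normalize row 1 (÷2) = (0, 1)
  row 0: subtract 2×row1 = (1, 0)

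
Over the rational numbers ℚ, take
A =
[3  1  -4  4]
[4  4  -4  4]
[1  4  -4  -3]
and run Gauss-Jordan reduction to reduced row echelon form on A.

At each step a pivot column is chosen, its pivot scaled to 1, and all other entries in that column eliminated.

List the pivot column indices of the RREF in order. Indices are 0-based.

pivot columns: 0, 1, 2

[1] R0 /= 3  ⇒  (1, 1/3, -4/3, 4/3)
     R1 -= 4·R0  ⇒  (0, 8/3, 4/3, -4/3)
     R2 -= 1·R0  ⇒  (0, 11/3, -8/3, -13/3)
[2] R1 /= 8/3  ⇒  (0, 1, 1/2, -1/2)
     R0 -= 1/3·R1  ⇒  (1, 0, -3/2, 3/2)
     R2 -= 11/3·R1  ⇒  (0, 0, -9/2, -5/2)
[3] R2 /= -9/2  ⇒  (0, 0, 1, 5/9)
     R0 -= -3/2·R2  ⇒  (1, 0, 0, 7/3)
     R1 -= 1/2·R2  ⇒  (0, 1, 0, -7/9)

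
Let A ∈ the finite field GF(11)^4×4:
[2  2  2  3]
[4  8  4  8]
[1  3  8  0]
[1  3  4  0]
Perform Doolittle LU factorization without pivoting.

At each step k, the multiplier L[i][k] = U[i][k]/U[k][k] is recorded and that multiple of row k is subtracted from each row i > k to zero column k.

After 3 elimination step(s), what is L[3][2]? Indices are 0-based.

L[3][2] = 2

[col 0] pivot 2
  R1 -= 2*R0 → (0, 4, 0, 2)  (L[1][0] := 2)
  R2 -= 6*R0 → (0, 2, 7, 4)  (L[2][0] := 6)
  R3 -= 6*R0 → (0, 2, 3, 4)  (L[3][0] := 6)
[col 1] pivot 4
  R2 -= 6*R1 → (0, 0, 7, 3)  (L[2][1] := 6)
  R3 -= 6*R1 → (0, 0, 3, 3)  (L[3][1] := 6)
[col 2] pivot 7
  R3 -= 2*R2 → (0, 0, 0, 8)  (L[3][2] := 2)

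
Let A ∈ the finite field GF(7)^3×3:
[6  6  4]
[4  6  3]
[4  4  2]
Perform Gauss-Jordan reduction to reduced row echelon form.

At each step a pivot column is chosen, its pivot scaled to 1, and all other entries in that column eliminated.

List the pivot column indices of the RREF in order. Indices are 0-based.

[1] R0 /= 6  ⇒  (1, 1, 3)
     R1 -= 4·R0  ⇒  (0, 2, 5)
     R2 -= 4·R0  ⇒  (0, 0, 4)
[2] R1 /= 2  ⇒  (0, 1, 6)
     R0 -= 1·R1  ⇒  (1, 0, 4)
[3] R2 /= 4  ⇒  (0, 0, 1)
     R0 -= 4·R2  ⇒  (1, 0, 0)
     R1 -= 6·R2  ⇒  (0, 1, 0)

pivot columns: 0, 1, 2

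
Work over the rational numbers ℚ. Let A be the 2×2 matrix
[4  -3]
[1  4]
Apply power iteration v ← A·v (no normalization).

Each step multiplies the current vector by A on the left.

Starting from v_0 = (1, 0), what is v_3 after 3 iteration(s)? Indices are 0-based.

v_0 = (1, 0).
v_1 = A·v_0 = (4, 1).
v_2 = A·v_1 = (13, 8).
v_3 = A·v_2 = (28, 45).

v_3 = (28, 45)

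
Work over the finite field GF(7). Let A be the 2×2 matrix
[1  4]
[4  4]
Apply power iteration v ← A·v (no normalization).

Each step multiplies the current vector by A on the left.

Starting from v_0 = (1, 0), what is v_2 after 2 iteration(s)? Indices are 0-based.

v_0 = (1, 0).
v_1 = A·v_0 = (1, 4).
v_2 = A·v_1 = (3, 6).

v_2 = (3, 6)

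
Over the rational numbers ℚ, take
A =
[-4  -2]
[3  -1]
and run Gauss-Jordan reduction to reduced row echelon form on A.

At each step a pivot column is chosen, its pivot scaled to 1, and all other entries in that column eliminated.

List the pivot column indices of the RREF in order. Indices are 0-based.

pivot columns: 0, 1

step 1: normalize row 0 (÷-4) = (1, 1/2)
  row 1: subtract 3×row0 = (0, -5/2)
step 2: normalize row 1 (÷-5/2) = (0, 1)
  row 0: subtract 1/2×row1 = (1, 0)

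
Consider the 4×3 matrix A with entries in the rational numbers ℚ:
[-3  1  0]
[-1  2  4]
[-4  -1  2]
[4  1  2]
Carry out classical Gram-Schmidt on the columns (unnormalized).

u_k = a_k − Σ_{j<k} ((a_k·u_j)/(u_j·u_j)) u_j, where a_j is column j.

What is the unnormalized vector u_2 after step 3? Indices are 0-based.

Step 1: u_0 = a_0 = (-3, -1, -4, 4).
Step 2: u_1 = a_1 − (1/14)·u_0 = (17/14, 29/14, -5/7, 5/7).
Step 3: u_2 = a_2 − (-2/21)·u_0 − (116/95)·u_1 = (-168/95, 392/285, 142/57, 86/57).

u_2 = (-168/95, 392/285, 142/57, 86/57)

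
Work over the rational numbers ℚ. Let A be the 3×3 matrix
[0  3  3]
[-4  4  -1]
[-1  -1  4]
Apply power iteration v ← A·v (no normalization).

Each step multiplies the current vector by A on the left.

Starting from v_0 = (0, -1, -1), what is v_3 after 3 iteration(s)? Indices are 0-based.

v_0 = (0, -1, -1).
v_1 = A·v_0 = (-6, -3, -3).
v_2 = A·v_1 = (-18, 15, -3).
v_3 = A·v_2 = (36, 135, -9).

v_3 = (36, 135, -9)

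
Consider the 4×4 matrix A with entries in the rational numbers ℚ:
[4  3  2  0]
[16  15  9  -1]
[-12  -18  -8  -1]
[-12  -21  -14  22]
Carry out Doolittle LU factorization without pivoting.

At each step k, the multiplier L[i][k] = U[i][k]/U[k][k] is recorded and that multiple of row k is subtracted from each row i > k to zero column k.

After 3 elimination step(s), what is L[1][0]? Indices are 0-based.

L[1][0] = 4

Step 1: pivot at (0,0) is 4.
  row1 ← row1 − (4)·row0  ⇒  L[1][0]=4, U row1=(0, 3, 1, -1)
  row2 ← row2 − (-3)·row0  ⇒  L[2][0]=-3, U row2=(0, -9, -2, -1)
  row3 ← row3 − (-3)·row0  ⇒  L[3][0]=-3, U row3=(0, -12, -8, 22)
Step 2: pivot at (1,1) is 3.
  row2 ← row2 − (-3)·row1  ⇒  L[2][1]=-3, U row2=(0, 0, 1, -4)
  row3 ← row3 − (-4)·row1  ⇒  L[3][1]=-4, U row3=(0, 0, -4, 18)
Step 3: pivot at (2,2) is 1.
  row3 ← row3 − (-4)·row2  ⇒  L[3][2]=-4, U row3=(0, 0, 0, 2)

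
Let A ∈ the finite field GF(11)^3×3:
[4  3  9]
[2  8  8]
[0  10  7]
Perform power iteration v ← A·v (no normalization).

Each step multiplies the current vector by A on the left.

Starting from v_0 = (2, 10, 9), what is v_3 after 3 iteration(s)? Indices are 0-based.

v_0 = (2, 10, 9).
v_1 = A·v_0 = (9, 2, 9).
v_2 = A·v_1 = (2, 7, 6).
v_3 = A·v_2 = (6, 9, 2).

v_3 = (6, 9, 2)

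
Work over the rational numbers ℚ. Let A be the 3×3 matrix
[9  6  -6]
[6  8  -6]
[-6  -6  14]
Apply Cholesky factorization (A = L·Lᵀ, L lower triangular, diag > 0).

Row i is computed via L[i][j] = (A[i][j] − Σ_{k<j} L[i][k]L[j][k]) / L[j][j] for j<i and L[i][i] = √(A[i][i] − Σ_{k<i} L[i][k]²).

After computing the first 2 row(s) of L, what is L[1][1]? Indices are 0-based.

L[1][1] = 2

Step 1: L[0][0] = √(9) = 3.
  L[1][0] = (6) / L[0][0] = 2.
Step 2: L[1][1] = √(4) = 2.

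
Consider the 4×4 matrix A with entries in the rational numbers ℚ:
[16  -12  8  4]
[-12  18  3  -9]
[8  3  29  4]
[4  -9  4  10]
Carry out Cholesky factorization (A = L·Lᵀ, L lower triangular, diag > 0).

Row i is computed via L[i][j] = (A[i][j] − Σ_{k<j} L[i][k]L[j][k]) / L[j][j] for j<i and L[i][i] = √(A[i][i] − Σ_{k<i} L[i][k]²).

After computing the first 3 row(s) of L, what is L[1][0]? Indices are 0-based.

L[1][0] = -3

Step 1: L[0][0] = √(16) = 4.
  L[1][0] = (-12) / L[0][0] = -3.
Step 2: L[1][1] = √(9) = 3.
  L[2][0] = (8) / L[0][0] = 2.
  L[2][1] = (9) / L[1][1] = 3.
Step 3: L[2][2] = √(16) = 4.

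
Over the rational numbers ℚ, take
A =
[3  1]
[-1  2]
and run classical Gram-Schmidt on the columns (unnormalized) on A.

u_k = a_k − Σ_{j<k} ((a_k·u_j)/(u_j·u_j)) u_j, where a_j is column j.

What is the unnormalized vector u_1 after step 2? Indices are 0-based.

Step 1: u_0 = a_0 = (3, -1).
Step 2: u_1 = a_1 − (1/10)·u_0 = (7/10, 21/10).

u_1 = (7/10, 21/10)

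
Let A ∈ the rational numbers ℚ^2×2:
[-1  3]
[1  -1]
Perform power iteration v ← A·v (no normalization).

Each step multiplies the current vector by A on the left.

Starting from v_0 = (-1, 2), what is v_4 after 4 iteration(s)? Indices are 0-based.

v_4 = (-124, 72)

v_0 = (-1, 2).
v_1 = A·v_0 = (7, -3).
v_2 = A·v_1 = (-16, 10).
v_3 = A·v_2 = (46, -26).
v_4 = A·v_3 = (-124, 72).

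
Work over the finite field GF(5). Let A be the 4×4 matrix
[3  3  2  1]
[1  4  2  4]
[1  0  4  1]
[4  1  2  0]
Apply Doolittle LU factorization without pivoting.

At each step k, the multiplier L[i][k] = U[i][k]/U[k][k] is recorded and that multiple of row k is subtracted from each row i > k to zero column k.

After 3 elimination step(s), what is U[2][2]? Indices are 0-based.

U[2][2] = 1

[col 0] pivot 3
  R1 -= 2*R0 → (0, 3, 3, 2)  (L[1][0] := 2)
  R2 -= 2*R0 → (0, 4, 0, 4)  (L[2][0] := 2)
  R3 -= 3*R0 → (0, 2, 1, 2)  (L[3][0] := 3)
[col 1] pivot 3
  R2 -= 3*R1 → (0, 0, 1, 3)  (L[2][1] := 3)
  R3 -= 4*R1 → (0, 0, 4, 4)  (L[3][1] := 4)
[col 2] pivot 1
  R3 -= 4*R2 → (0, 0, 0, 2)  (L[3][2] := 4)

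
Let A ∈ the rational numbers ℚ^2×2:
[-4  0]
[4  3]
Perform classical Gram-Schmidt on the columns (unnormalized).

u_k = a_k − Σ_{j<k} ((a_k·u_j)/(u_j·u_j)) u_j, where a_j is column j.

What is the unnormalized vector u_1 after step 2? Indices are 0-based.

Step 1: u_0 = a_0 = (-4, 4).
Step 2: u_1 = a_1 − (3/8)·u_0 = (3/2, 3/2).

u_1 = (3/2, 3/2)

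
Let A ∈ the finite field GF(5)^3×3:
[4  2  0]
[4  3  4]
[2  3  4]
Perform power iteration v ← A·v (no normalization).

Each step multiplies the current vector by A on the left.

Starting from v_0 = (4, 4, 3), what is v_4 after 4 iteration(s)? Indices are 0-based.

v_4 = (3, 0, 1)

v_0 = (4, 4, 3).
v_1 = A·v_0 = (4, 0, 2).
v_2 = A·v_1 = (1, 4, 1).
v_3 = A·v_2 = (2, 0, 3).
v_4 = A·v_3 = (3, 0, 1).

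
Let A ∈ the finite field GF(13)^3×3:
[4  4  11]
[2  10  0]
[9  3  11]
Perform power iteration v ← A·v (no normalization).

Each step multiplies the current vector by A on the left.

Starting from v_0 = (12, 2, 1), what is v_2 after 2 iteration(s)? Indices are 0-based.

v_2 = (12, 2, 4)

v_0 = (12, 2, 1).
v_1 = A·v_0 = (2, 5, 8).
v_2 = A·v_1 = (12, 2, 4).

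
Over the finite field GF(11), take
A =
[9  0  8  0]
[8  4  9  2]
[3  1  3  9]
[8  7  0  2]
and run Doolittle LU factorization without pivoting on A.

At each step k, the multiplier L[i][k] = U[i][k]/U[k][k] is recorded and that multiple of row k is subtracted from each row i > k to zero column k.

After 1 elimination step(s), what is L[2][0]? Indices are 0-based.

[col 0] pivot 9
  R1 -= 7*R0 → (0, 4, 8, 2)  (L[1][0] := 7)
  R2 -= 4*R0 → (0, 1, 4, 9)  (L[2][0] := 4)
  R3 -= 7*R0 → (0, 7, 10, 2)  (L[3][0] := 7)

L[2][0] = 4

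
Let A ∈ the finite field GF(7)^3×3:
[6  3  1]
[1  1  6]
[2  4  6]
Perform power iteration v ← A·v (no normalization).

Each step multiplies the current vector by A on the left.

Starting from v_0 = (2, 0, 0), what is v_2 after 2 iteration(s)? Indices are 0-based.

v_2 = (5, 3, 0)

v_0 = (2, 0, 0).
v_1 = A·v_0 = (5, 2, 4).
v_2 = A·v_1 = (5, 3, 0).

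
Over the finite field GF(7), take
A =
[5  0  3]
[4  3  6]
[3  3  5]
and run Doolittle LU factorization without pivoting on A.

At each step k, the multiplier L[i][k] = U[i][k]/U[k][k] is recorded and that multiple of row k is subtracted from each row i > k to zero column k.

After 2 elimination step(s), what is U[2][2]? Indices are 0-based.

U[2][2] = 1

[col 0] pivot 5
  R1 -= 5*R0 → (0, 3, 5)  (L[1][0] := 5)
  R2 -= 2*R0 → (0, 3, 6)  (L[2][0] := 2)
[col 1] pivot 3
  R2 -= 1*R1 → (0, 0, 1)  (L[2][1] := 1)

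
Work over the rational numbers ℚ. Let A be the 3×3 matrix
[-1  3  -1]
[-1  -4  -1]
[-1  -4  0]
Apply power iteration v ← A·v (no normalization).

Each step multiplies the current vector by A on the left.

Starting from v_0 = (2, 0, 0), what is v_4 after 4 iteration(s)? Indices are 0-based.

v_0 = (2, 0, 0).
v_1 = A·v_0 = (-2, -2, -2).
v_2 = A·v_1 = (-2, 12, 10).
v_3 = A·v_2 = (28, -56, -46).
v_4 = A·v_3 = (-150, 242, 196).

v_4 = (-150, 242, 196)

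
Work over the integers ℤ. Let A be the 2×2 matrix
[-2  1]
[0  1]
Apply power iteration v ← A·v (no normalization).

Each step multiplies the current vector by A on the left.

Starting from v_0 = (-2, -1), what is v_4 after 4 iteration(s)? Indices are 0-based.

v_4 = (-27, -1)

v_0 = (-2, -1).
v_1 = A·v_0 = (3, -1).
v_2 = A·v_1 = (-7, -1).
v_3 = A·v_2 = (13, -1).
v_4 = A·v_3 = (-27, -1).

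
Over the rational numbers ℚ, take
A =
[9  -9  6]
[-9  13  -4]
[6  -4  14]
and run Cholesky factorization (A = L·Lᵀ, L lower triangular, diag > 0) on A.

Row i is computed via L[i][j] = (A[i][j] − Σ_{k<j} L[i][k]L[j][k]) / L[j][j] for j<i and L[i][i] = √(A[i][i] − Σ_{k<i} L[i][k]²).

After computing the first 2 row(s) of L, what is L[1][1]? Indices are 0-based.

Step 1: L[0][0] = √(9) = 3.
  L[1][0] = (-9) / L[0][0] = -3.
Step 2: L[1][1] = √(4) = 2.

L[1][1] = 2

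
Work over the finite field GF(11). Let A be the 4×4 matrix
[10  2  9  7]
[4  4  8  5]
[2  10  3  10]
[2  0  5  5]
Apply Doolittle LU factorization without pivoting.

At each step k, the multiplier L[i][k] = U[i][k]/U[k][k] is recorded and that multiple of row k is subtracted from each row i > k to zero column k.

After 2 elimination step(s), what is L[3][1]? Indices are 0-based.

Step 1: pivot at (0,0) is 10.
  row1 ← row1 − (7)·row0  ⇒  L[1][0]=7, U row1=(0, 1, 0, 0)
  row2 ← row2 − (9)·row0  ⇒  L[2][0]=9, U row2=(0, 3, 10, 2)
  row3 ← row3 − (9)·row0  ⇒  L[3][0]=9, U row3=(0, 4, 1, 8)
Step 2: pivot at (1,1) is 1.
  row2 ← row2 − (3)·row1  ⇒  L[2][1]=3, U row2=(0, 0, 10, 2)
  row3 ← row3 − (4)·row1  ⇒  L[3][1]=4, U row3=(0, 0, 1, 8)

L[3][1] = 4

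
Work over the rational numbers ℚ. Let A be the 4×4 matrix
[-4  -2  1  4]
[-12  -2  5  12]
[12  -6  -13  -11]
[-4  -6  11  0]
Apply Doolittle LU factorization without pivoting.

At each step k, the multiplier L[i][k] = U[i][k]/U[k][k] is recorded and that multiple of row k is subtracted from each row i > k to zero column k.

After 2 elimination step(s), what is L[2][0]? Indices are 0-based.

k=0: U[0][0]=-4
  eliminate (1,0): mult=3, new row 1: (0, 4, 2, 0); set L[1][0]=3
  eliminate (2,0): mult=-3, new row 2: (0, -12, -10, 1); set L[2][0]=-3
  eliminate (3,0): mult=1, new row 3: (0, -4, 10, -4); set L[3][0]=1
k=1: U[1][1]=4
  eliminate (2,1): mult=-3, new row 2: (0, 0, -4, 1); set L[2][1]=-3
  eliminate (3,1): mult=-1, new row 3: (0, 0, 12, -4); set L[3][1]=-1

L[2][0] = -3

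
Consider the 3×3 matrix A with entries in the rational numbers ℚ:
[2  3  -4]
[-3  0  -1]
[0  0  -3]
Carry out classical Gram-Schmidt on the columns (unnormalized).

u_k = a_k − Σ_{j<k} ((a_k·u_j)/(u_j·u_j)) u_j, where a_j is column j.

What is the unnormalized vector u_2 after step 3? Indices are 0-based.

Step 1: u_0 = a_0 = (2, -3, 0).
Step 2: u_1 = a_1 − (6/13)·u_0 = (27/13, 18/13, 0).
Step 3: u_2 = a_2 − (-5/13)·u_0 − (-14/9)·u_1 = (0, 0, -3).

u_2 = (0, 0, -3)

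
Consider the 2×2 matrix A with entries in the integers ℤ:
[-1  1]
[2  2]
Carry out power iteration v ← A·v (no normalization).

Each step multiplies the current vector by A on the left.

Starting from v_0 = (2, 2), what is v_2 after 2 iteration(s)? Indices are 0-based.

v_0 = (2, 2).
v_1 = A·v_0 = (0, 8).
v_2 = A·v_1 = (8, 16).

v_2 = (8, 16)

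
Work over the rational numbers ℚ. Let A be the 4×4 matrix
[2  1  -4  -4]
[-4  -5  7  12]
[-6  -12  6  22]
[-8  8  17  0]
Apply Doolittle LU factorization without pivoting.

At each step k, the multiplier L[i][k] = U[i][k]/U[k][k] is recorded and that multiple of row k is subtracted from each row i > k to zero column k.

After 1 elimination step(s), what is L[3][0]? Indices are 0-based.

L[3][0] = -4

[col 0] pivot 2
  R1 -= -2*R0 → (0, -3, -1, 4)  (L[1][0] := -2)
  R2 -= -3*R0 → (0, -9, -6, 10)  (L[2][0] := -3)
  R3 -= -4*R0 → (0, 12, 1, -16)  (L[3][0] := -4)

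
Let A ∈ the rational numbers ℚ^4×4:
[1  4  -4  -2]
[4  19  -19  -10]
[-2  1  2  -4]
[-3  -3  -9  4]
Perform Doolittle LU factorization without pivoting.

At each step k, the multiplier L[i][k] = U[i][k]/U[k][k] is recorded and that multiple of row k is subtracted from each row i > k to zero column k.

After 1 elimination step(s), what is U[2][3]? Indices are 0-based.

[col 0] pivot 1
  R1 -= 4*R0 → (0, 3, -3, -2)  (L[1][0] := 4)
  R2 -= -2*R0 → (0, 9, -6, -8)  (L[2][0] := -2)
  R3 -= -3*R0 → (0, 9, -21, -2)  (L[3][0] := -3)

U[2][3] = -8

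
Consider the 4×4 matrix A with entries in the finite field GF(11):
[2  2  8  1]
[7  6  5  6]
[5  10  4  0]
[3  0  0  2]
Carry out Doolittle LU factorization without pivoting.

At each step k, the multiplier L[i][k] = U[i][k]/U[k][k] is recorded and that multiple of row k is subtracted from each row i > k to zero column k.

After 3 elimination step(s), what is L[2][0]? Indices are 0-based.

k=0: U[0][0]=2
  eliminate (1,0): mult=9, new row 1: (0, 10, 10, 8); set L[1][0]=9
  eliminate (2,0): mult=8, new row 2: (0, 5, 6, 3); set L[2][0]=8
  eliminate (3,0): mult=7, new row 3: (0, 8, 10, 6); set L[3][0]=7
k=1: U[1][1]=10
  eliminate (2,1): mult=6, new row 2: (0, 0, 1, 10); set L[2][1]=6
  eliminate (3,1): mult=3, new row 3: (0, 0, 2, 4); set L[3][1]=3
k=2: U[2][2]=1
  eliminate (3,2): mult=2, new row 3: (0, 0, 0, 6); set L[3][2]=2

L[2][0] = 8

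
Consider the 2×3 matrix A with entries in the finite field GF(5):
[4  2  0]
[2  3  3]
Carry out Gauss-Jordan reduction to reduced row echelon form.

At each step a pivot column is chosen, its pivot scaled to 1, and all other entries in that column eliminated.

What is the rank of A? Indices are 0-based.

rank = 2

pivot(0,0)=4: scale R0 → (1, 3, 0)
  clear (1,0): R1 −= (2)R0 → (0, 2, 3)
pivot(1,1)=2: scale R1 → (0, 1, 4)
  clear (0,1): R0 −= (3)R1 → (1, 0, 3)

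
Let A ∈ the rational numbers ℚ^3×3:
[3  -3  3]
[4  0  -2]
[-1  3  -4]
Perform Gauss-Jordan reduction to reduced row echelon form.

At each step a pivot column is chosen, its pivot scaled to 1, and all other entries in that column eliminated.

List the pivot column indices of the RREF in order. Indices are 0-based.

step 1: normalize row 0 (÷3) = (1, -1, 1)
  row 1: subtract 4×row0 = (0, 4, -6)
  row 2: subtract -1×row0 = (0, 2, -3)
step 2: normalize row 1 (÷4) = (0, 1, -3/2)
  row 0: subtract -1×row1 = (1, 0, -1/2)
  row 2: subtract 2×row1 = (0, 0, 0)
skip col 2 (zero from row 2)

pivot columns: 0, 1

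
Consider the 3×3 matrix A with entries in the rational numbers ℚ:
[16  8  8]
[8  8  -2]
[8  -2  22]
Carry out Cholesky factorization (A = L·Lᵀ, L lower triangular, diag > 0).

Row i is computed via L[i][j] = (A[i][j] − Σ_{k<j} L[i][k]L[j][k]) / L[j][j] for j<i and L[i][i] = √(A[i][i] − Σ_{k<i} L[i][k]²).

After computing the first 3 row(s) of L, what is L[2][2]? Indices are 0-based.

Step 1: L[0][0] = √(16) = 4.
  L[1][0] = (8) / L[0][0] = 2.
Step 2: L[1][1] = √(4) = 2.
  L[2][0] = (8) / L[0][0] = 2.
  L[2][1] = (-6) / L[1][1] = -3.
Step 3: L[2][2] = √(9) = 3.

L[2][2] = 3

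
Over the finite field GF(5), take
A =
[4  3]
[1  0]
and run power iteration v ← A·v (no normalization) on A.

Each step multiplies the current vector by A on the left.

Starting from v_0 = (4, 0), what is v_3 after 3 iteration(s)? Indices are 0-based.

v_3 = (2, 1)

v_0 = (4, 0).
v_1 = A·v_0 = (1, 4).
v_2 = A·v_1 = (1, 1).
v_3 = A·v_2 = (2, 1).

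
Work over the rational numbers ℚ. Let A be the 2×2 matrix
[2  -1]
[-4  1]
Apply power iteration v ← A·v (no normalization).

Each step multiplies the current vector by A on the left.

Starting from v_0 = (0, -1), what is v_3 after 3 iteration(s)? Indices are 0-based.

v_0 = (0, -1).
v_1 = A·v_0 = (1, -1).
v_2 = A·v_1 = (3, -5).
v_3 = A·v_2 = (11, -17).

v_3 = (11, -17)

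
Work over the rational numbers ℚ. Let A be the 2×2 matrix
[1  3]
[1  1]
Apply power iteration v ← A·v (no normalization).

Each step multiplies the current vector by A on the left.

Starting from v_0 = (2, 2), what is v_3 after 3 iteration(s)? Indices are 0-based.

v_0 = (2, 2).
v_1 = A·v_0 = (8, 4).
v_2 = A·v_1 = (20, 12).
v_3 = A·v_2 = (56, 32).

v_3 = (56, 32)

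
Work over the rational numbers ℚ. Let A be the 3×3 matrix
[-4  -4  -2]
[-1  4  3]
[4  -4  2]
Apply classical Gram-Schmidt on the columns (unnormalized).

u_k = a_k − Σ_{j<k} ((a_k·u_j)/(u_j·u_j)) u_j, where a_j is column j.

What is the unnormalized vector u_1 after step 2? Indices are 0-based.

Step 1: u_0 = a_0 = (-4, -1, 4).
Step 2: u_1 = a_1 − (-4/33)·u_0 = (-148/33, 128/33, -116/33).

u_1 = (-148/33, 128/33, -116/33)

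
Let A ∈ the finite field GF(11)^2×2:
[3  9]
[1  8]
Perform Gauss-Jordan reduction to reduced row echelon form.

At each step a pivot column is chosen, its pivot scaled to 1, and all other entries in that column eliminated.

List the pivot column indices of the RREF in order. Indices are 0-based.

pivot columns: 0, 1

pivot(0,0)=3: scale R0 → (1, 3)
  clear (1,0): R1 −= (1)R0 → (0, 5)
pivot(1,1)=5: scale R1 → (0, 1)
  clear (0,1): R0 −= (3)R1 → (1, 0)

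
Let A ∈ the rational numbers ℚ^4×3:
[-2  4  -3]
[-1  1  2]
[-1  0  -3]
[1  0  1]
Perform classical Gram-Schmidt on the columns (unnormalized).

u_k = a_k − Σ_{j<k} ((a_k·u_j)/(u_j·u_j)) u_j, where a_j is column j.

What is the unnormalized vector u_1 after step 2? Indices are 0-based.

Step 1: u_0 = a_0 = (-2, -1, -1, 1).
Step 2: u_1 = a_1 − (-9/7)·u_0 = (10/7, -2/7, -9/7, 9/7).

u_1 = (10/7, -2/7, -9/7, 9/7)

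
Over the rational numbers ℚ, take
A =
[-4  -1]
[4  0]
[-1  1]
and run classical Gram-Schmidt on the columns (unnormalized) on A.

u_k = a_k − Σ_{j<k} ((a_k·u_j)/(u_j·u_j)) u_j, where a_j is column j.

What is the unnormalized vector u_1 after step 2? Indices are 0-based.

u_1 = (-7/11, -4/11, 12/11)

Step 1: u_0 = a_0 = (-4, 4, -1).
Step 2: u_1 = a_1 − (1/11)·u_0 = (-7/11, -4/11, 12/11).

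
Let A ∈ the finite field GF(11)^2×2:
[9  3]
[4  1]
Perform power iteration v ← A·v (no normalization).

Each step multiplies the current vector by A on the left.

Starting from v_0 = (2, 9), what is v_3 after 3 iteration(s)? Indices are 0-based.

v_3 = (9, 8)

v_0 = (2, 9).
v_1 = A·v_0 = (1, 6).
v_2 = A·v_1 = (5, 10).
v_3 = A·v_2 = (9, 8).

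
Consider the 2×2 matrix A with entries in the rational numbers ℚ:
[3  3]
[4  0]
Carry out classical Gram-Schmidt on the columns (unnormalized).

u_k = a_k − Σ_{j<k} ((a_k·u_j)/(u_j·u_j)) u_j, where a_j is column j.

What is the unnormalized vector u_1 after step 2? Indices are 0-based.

Step 1: u_0 = a_0 = (3, 4).
Step 2: u_1 = a_1 − (9/25)·u_0 = (48/25, -36/25).

u_1 = (48/25, -36/25)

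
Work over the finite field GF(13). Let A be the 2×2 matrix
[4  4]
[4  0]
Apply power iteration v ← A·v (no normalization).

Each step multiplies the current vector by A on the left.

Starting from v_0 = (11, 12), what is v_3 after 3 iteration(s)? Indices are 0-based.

v_3 = (8, 5)

v_0 = (11, 12).
v_1 = A·v_0 = (1, 5).
v_2 = A·v_1 = (11, 4).
v_3 = A·v_2 = (8, 5).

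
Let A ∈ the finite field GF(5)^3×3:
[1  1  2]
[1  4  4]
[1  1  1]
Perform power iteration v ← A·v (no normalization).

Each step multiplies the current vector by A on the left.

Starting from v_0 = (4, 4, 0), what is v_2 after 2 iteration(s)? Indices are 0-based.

v_0 = (4, 4, 0).
v_1 = A·v_0 = (3, 0, 3).
v_2 = A·v_1 = (4, 0, 1).

v_2 = (4, 0, 1)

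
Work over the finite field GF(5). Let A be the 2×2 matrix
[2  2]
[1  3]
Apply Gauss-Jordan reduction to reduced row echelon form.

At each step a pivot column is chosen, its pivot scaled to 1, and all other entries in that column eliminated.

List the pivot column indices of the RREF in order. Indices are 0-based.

pivot columns: 0, 1

step 1: normalize row 0 (÷2) = (1, 1)
  row 1: subtract 1×row0 = (0, 2)
step 2: normalize row 1 (÷2) = (0, 1)
  row 0: subtract 1×row1 = (1, 0)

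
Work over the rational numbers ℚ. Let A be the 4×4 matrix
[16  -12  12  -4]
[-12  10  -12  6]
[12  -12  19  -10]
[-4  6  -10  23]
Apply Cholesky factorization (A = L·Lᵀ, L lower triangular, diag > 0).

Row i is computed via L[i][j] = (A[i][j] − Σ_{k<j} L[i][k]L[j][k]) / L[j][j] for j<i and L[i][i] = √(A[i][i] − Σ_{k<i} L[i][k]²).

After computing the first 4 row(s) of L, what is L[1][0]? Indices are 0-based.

L[1][0] = -3

Step 1: L[0][0] = √(16) = 4.
  L[1][0] = (-12) / L[0][0] = -3.
Step 2: L[1][1] = √(1) = 1.
  L[2][0] = (12) / L[0][0] = 3.
  L[2][1] = (-3) / L[1][1] = -3.
Step 3: L[2][2] = √(1) = 1.
  L[3][0] = (-4) / L[0][0] = -1.
  L[3][1] = (3) / L[1][1] = 3.
  L[3][2] = (2) / L[2][2] = 2.
Step 4: L[3][3] = √(9) = 3.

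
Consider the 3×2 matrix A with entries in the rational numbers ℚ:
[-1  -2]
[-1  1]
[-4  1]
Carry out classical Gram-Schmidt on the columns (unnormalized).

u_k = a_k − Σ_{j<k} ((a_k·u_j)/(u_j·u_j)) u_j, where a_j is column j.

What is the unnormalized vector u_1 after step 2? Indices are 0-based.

u_1 = (-13/6, 5/6, 1/3)

Step 1: u_0 = a_0 = (-1, -1, -4).
Step 2: u_1 = a_1 − (-1/6)·u_0 = (-13/6, 5/6, 1/3).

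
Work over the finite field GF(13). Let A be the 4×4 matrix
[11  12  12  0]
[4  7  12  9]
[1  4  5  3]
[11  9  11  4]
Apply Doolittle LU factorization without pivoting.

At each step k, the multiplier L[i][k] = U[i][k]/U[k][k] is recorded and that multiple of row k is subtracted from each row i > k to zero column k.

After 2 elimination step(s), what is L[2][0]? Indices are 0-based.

L[2][0] = 6

Step 1: pivot at (0,0) is 11.
  row1 ← row1 − (11)·row0  ⇒  L[1][0]=11, U row1=(0, 5, 10, 9)
  row2 ← row2 − (6)·row0  ⇒  L[2][0]=6, U row2=(0, 10, 11, 3)
  row3 ← row3 − (1)·row0  ⇒  L[3][0]=1, U row3=(0, 10, 12, 4)
Step 2: pivot at (1,1) is 5.
  row2 ← row2 − (2)·row1  ⇒  L[2][1]=2, U row2=(0, 0, 4, 11)
  row3 ← row3 − (2)·row1  ⇒  L[3][1]=2, U row3=(0, 0, 5, 12)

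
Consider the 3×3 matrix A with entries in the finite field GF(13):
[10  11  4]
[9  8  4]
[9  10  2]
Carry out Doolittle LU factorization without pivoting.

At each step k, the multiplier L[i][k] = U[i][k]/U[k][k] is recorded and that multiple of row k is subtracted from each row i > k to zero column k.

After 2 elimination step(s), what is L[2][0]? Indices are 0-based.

[col 0] pivot 10
  R1 -= 10*R0 → (0, 2, 3)  (L[1][0] := 10)
  R2 -= 10*R0 → (0, 4, 1)  (L[2][0] := 10)
[col 1] pivot 2
  R2 -= 2*R1 → (0, 0, 8)  (L[2][1] := 2)

L[2][0] = 10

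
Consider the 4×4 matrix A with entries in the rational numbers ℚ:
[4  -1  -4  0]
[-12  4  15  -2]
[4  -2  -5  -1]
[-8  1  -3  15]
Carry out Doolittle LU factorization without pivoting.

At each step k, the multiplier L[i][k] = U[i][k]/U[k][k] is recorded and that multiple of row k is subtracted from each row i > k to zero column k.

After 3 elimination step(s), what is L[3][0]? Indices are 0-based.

Step 1: pivot at (0,0) is 4.
  row1 ← row1 − (-3)·row0  ⇒  L[1][0]=-3, U row1=(0, 1, 3, -2)
  row2 ← row2 − (1)·row0  ⇒  L[2][0]=1, U row2=(0, -1, -1, -1)
  row3 ← row3 − (-2)·row0  ⇒  L[3][0]=-2, U row3=(0, -1, -11, 15)
Step 2: pivot at (1,1) is 1.
  row2 ← row2 − (-1)·row1  ⇒  L[2][1]=-1, U row2=(0, 0, 2, -3)
  row3 ← row3 − (-1)·row1  ⇒  L[3][1]=-1, U row3=(0, 0, -8, 13)
Step 3: pivot at (2,2) is 2.
  row3 ← row3 − (-4)·row2  ⇒  L[3][2]=-4, U row3=(0, 0, 0, 1)

L[3][0] = -2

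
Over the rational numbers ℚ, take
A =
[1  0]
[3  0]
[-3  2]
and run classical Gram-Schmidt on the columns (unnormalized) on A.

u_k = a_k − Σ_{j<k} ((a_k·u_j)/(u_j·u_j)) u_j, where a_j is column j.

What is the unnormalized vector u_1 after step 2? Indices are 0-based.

u_1 = (6/19, 18/19, 20/19)

Step 1: u_0 = a_0 = (1, 3, -3).
Step 2: u_1 = a_1 − (-6/19)·u_0 = (6/19, 18/19, 20/19).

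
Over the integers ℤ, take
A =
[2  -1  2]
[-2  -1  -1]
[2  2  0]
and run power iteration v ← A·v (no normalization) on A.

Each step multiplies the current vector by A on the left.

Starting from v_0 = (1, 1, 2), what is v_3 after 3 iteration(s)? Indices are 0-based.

v_0 = (1, 1, 2).
v_1 = A·v_0 = (5, -5, 4).
v_2 = A·v_1 = (23, -9, 0).
v_3 = A·v_2 = (55, -37, 28).

v_3 = (55, -37, 28)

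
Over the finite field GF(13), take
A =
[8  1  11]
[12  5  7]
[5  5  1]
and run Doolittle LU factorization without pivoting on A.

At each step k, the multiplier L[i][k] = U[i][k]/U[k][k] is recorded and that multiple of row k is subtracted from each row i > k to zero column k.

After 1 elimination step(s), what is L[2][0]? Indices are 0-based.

k=0: U[0][0]=8
  eliminate (1,0): mult=8, new row 1: (0, 10, 10); set L[1][0]=8
  eliminate (2,0): mult=12, new row 2: (0, 6, 12); set L[2][0]=12

L[2][0] = 12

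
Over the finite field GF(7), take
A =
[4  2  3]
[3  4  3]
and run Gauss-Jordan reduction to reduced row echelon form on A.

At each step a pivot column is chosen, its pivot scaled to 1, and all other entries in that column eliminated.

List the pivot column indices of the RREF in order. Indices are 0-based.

[1] R0 /= 4  ⇒  (1, 4, 6)
     R1 -= 3·R0  ⇒  (0, 6, 6)
[2] R1 /= 6  ⇒  (0, 1, 1)
     R0 -= 4·R1  ⇒  (1, 0, 2)

pivot columns: 0, 1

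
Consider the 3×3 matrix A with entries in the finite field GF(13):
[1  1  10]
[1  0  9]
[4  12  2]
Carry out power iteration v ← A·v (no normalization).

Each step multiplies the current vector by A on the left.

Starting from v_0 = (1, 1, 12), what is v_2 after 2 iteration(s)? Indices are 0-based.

v_2 = (7, 1, 4)

v_0 = (1, 1, 12).
v_1 = A·v_0 = (5, 5, 1).
v_2 = A·v_1 = (7, 1, 4).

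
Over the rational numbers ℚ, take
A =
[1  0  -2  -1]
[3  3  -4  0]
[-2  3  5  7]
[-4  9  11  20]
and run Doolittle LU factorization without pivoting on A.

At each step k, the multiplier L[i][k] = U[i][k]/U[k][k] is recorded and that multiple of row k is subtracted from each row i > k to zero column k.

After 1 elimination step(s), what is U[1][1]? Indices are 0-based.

Step 1: pivot at (0,0) is 1.
  row1 ← row1 − (3)·row0  ⇒  L[1][0]=3, U row1=(0, 3, 2, 3)
  row2 ← row2 − (-2)·row0  ⇒  L[2][0]=-2, U row2=(0, 3, 1, 5)
  row3 ← row3 − (-4)·row0  ⇒  L[3][0]=-4, U row3=(0, 9, 3, 16)

U[1][1] = 3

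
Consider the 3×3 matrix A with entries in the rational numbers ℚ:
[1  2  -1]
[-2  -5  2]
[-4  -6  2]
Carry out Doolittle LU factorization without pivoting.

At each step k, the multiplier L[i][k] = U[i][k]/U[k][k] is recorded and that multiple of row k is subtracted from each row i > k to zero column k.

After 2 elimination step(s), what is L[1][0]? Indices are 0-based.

L[1][0] = -2

k=0: U[0][0]=1
  eliminate (1,0): mult=-2, new row 1: (0, -1, 0); set L[1][0]=-2
  eliminate (2,0): mult=-4, new row 2: (0, 2, -2); set L[2][0]=-4
k=1: U[1][1]=-1
  eliminate (2,1): mult=-2, new row 2: (0, 0, -2); set L[2][1]=-2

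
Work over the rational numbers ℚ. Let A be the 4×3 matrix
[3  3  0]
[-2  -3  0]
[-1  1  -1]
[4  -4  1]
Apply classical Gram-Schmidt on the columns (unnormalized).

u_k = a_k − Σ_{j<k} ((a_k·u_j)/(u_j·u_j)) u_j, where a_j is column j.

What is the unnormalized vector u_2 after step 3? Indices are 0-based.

Step 1: u_0 = a_0 = (3, -2, -1, 4).
Step 2: u_1 = a_1 − (-1/15)·u_0 = (16/5, -47/15, 14/15, -56/15).
Step 3: u_2 = a_2 − (1/6)·u_0 − (-70/523)·u_1 = (-75/1046, -45/523, -741/1046, -87/523).

u_2 = (-75/1046, -45/523, -741/1046, -87/523)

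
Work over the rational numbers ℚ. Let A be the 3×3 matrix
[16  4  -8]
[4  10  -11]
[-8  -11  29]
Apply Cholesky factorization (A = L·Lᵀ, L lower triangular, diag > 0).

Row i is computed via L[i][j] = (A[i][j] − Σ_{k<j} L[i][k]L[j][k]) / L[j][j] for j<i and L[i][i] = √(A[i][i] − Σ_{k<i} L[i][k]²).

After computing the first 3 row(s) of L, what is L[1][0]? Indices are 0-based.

L[1][0] = 1

Step 1: L[0][0] = √(16) = 4.
  L[1][0] = (4) / L[0][0] = 1.
Step 2: L[1][1] = √(9) = 3.
  L[2][0] = (-8) / L[0][0] = -2.
  L[2][1] = (-9) / L[1][1] = -3.
Step 3: L[2][2] = √(16) = 4.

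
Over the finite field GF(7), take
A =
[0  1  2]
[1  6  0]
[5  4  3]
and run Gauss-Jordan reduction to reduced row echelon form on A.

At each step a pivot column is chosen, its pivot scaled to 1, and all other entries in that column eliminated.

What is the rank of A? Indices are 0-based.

step 1: exchange rows 0,1
step 1: normalize row 0 (÷1) = (1, 6, 0)
  row 2: subtract 5×row0 = (0, 2, 3)
step 2: normalize row 1 (÷1) = (0, 1, 2)
  row 0: subtract 6×row1 = (1, 0, 2)
  row 2: subtract 2×row1 = (0, 0, 6)
step 3: normalize row 2 (÷6) = (0, 0, 1)
  row 0: subtract 2×row2 = (1, 0, 0)
  row 1: subtract 2×row2 = (0, 1, 0)

rank = 3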